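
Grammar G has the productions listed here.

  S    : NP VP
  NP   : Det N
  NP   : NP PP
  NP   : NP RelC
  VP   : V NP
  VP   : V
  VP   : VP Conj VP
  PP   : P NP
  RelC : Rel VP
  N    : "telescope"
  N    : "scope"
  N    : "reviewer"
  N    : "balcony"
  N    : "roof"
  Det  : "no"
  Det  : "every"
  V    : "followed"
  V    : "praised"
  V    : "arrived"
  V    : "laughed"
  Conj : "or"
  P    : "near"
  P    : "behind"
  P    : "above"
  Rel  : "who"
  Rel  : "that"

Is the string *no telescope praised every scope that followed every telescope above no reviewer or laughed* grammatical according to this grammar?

Grammatical

S
  NP
    Det: no
    N: telescope
  VP
    V: praised
    NP
      NP
        Det: every
        N: scope
      RelC
        Rel: that
        VP
          VP
            V: followed
            NP
              NP
                Det: every
                N: telescope
              PP
                P: above
                NP
                  Det: no
                  N: reviewer
          Conj: or
          VP
            V: laughed
Every word is introduced by a lexical rule and the phrasal rules combine the resulting categories into a single S.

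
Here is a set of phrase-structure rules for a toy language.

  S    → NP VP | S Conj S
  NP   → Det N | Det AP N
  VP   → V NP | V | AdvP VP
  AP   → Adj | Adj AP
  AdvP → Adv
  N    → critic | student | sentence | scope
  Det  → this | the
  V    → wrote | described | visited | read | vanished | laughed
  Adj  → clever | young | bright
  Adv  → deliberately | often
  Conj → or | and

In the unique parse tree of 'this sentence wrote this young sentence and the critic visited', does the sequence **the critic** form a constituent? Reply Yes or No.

Yes

[S [S [NP [Det this] [N sentence]] [VP [V wrote] [NP [Det this] [AP [Adj young]] [N sentence]]]] [Conj and] [S [NP [Det the] [N critic]] [VP [V visited]]]]
The words 'the critic' are exhaustively dominated by a single NP node (built by NP → Det N), so they form a constituent.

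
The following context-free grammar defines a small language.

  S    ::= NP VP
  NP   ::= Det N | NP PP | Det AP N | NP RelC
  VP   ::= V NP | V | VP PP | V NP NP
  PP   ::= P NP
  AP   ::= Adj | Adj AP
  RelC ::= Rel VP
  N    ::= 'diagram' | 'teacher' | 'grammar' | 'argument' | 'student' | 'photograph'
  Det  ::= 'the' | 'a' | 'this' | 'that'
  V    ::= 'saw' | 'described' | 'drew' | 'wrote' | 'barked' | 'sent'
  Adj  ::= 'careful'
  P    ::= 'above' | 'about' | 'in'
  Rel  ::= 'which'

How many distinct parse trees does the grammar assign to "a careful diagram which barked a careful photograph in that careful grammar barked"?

3

Two of the 3 distinct bracketings:
[S [NP [NP [NP [Det a] [AP [Adj careful]] [N diagram]] [RelC [Rel which] [VP [V barked] [NP [Det a] [AP [Adj careful]] [N photograph]]]]] [PP [P in] [NP [Det that] [AP [Adj careful]] [N grammar]]]] [VP [V barked]]]
[S [NP [NP [Det a] [AP [Adj careful]] [N diagram]] [RelC [Rel which] [VP [V barked] [NP [NP [Det a] [AP [Adj careful]] [N photograph]] [PP [P in] [NP [Det that] [AP [Adj careful]] [N grammar]]]]]]] [VP [V barked]]]
The trees differ in how a recursive rule is bracketed over the same span.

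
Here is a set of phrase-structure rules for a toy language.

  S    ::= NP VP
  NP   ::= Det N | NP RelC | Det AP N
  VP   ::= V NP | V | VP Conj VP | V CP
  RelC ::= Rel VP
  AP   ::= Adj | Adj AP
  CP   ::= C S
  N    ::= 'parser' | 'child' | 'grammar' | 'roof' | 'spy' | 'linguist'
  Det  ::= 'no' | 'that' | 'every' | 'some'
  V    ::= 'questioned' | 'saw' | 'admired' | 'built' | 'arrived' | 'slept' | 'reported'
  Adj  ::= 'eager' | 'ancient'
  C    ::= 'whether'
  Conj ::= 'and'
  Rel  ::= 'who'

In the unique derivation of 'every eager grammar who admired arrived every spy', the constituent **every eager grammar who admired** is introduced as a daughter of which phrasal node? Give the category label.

S

[S [NP [NP [Det every] [AP [Adj eager]] [N grammar]] [RelC [Rel who] [VP [V admired]]]] [VP [V arrived] [NP [Det every] [N spy]]]]
The span 'every eager grammar who admired' is the NP node built by NP → NP RelC.
Its mother is the S built by S → NP VP.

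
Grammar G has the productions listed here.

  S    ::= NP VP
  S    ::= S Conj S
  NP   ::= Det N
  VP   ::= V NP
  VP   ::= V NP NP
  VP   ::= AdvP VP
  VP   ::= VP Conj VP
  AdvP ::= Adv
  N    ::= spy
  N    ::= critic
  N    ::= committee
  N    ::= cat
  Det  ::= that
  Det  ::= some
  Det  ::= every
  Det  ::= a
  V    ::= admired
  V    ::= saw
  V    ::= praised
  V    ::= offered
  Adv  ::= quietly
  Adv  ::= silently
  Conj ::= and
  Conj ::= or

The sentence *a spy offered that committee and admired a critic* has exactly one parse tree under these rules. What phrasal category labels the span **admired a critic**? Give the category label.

VP

S
  NP
    Det: a
    N: spy
  VP
    VP
      V: offered
      NP
        Det: that
        N: committee
    Conj: and
    VP
      V: admired
      NP
        Det: a
        N: critic
The span 'admired a critic' is the VP node built by VP → V NP.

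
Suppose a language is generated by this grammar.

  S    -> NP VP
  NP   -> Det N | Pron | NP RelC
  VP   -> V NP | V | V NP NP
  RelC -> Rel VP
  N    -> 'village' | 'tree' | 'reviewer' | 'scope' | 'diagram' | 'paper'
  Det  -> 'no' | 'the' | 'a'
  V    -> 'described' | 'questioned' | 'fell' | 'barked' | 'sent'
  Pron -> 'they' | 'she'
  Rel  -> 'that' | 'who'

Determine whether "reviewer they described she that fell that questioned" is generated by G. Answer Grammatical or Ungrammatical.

Ungrammatical

For S → NP VP, no prefix of the string parses as an NP.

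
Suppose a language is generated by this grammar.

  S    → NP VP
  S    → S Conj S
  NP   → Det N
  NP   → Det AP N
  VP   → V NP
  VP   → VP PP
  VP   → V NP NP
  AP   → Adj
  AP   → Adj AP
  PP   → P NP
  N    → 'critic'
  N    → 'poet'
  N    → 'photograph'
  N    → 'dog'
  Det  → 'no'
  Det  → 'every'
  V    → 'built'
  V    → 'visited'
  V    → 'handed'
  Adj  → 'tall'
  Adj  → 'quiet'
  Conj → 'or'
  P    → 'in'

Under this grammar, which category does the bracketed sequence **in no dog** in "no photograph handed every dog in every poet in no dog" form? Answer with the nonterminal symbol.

[S [NP [Det no] [N photograph]] [VP [VP [VP [V handed] [NP [Det every] [N dog]]] [PP [P in] [NP [Det every] [N poet]]]] [PP [P in] [NP [Det no] [N dog]]]]]
The span 'in no dog' is the PP node built by PP → P NP.

PP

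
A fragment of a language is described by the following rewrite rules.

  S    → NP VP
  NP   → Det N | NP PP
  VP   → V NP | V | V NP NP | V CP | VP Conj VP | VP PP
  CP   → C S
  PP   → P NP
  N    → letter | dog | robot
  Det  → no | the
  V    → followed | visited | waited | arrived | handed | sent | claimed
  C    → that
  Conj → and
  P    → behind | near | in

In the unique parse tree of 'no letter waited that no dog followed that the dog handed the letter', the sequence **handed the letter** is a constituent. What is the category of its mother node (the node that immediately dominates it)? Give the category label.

S
  NP
    Det: no
    N: letter
  VP
    V: waited
    CP
      C: that
      S
        NP
          Det: no
          N: dog
        VP
          V: followed
          CP
            C: that
            S
              NP
                Det: the
                N: dog
              VP
                V: handed
                NP
                  Det: the
                  N: letter
The span 'handed the letter' is the VP node built by VP → V NP.
Its mother is the S built by S → NP VP.

S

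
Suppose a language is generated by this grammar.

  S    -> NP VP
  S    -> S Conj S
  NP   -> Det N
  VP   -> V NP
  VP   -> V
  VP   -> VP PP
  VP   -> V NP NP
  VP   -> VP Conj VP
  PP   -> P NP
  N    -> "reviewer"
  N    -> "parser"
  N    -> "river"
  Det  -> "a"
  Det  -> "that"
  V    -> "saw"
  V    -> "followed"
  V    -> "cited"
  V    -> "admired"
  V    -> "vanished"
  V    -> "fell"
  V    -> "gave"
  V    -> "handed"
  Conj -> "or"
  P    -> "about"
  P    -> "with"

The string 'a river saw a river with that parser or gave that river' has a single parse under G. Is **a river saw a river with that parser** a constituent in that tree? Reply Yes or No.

No

[S [NP [Det a] [N river]] [VP [VP [VP [V saw] [NP [Det a] [N river]]] [PP [P with] [NP [Det that] [N parser]]]] [Conj or] [VP [V gave] [NP [Det that] [N river]]]]]
The smallest constituent containing 'a river saw a river with that parser' is the S spanning 'a river saw a river with that parser or gave that river'; no single node in the tree dominates exactly the given words.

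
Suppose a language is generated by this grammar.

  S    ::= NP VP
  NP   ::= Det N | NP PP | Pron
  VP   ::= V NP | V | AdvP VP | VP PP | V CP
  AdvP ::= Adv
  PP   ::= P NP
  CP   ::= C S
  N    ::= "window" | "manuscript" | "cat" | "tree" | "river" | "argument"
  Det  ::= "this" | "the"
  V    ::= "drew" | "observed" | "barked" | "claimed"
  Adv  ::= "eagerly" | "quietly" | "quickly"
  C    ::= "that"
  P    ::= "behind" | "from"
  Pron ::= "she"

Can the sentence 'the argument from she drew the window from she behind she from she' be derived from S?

Grammatical

[S [NP [NP [Det the] [N argument]] [PP [P from] [NP [Pron she]]]] [VP [V drew] [NP [NP [Det the] [N window]] [PP [P from] [NP [NP [Pron she]] [PP [P behind] [NP [NP [Pron she]] [PP [P from] [NP [Pron she]]]]]]]]]]
Every word is introduced by a lexical rule and the phrasal rules combine the resulting categories into a single S.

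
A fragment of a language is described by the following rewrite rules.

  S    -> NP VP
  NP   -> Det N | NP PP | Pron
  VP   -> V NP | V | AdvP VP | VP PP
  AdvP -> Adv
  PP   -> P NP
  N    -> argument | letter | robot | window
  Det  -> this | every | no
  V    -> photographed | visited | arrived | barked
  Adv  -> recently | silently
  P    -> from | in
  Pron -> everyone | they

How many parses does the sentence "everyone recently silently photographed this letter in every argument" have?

4

Two of the 4 distinct bracketings:
[S [NP [Pron everyone]] [VP [AdvP [Adv recently]] [VP [AdvP [Adv silently]] [VP [V photographed] [NP [NP [Det this] [N letter]] [PP [P in] [NP [Det every] [N argument]]]]]]]]
[S [NP [Pron everyone]] [VP [AdvP [Adv recently]] [VP [AdvP [Adv silently]] [VP [VP [V photographed] [NP [Det this] [N letter]]] [PP [P in] [NP [Det every] [N argument]]]]]]]
The difference turns on whether NP → NP PP is used at the relevant span, versus an alternative expansion of NP.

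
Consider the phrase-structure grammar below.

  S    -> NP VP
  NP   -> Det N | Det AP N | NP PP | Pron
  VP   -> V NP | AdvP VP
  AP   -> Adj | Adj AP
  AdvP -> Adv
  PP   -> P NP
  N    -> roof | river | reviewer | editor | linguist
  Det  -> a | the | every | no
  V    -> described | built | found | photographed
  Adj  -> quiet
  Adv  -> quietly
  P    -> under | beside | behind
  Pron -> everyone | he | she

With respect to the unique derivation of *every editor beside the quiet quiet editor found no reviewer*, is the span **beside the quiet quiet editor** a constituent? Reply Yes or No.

[S [NP [NP [Det every] [N editor]] [PP [P beside] [NP [Det the] [AP [Adj quiet] [AP [Adj quiet]]] [N editor]]]] [VP [V found] [NP [Det no] [N reviewer]]]]
The words 'beside the quiet quiet editor' are exhaustively dominated by a single PP node (built by PP → P NP), so they form a constituent.

Yes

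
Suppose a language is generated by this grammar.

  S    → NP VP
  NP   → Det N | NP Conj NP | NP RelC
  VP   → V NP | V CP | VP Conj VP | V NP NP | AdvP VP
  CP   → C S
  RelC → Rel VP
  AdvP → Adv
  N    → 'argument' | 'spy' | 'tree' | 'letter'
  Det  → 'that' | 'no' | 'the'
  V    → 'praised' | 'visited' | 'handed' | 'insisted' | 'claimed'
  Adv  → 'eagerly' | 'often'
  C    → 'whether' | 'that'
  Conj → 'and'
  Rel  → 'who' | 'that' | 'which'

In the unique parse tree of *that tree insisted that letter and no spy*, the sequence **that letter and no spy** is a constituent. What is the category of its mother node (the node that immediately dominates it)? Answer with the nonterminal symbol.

VP

[S [NP [Det that] [N tree]] [VP [V insisted] [NP [NP [Det that] [N letter]] [Conj and] [NP [Det no] [N spy]]]]]
The span 'that letter and no spy' is the NP node built by NP → NP Conj NP.
Its mother is the VP built by VP → V NP.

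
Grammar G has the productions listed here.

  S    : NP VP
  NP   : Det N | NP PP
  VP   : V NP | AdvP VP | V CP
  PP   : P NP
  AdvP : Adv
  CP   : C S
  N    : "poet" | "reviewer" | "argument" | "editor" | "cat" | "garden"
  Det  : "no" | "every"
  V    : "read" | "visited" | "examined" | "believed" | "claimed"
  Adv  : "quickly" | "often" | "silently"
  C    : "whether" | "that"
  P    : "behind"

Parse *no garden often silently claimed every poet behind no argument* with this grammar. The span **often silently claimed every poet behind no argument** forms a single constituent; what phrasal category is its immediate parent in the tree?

[S [NP [Det no] [N garden]] [VP [AdvP [Adv often]] [VP [AdvP [Adv silently]] [VP [V claimed] [NP [NP [Det every] [N poet]] [PP [P behind] [NP [Det no] [N argument]]]]]]]]
The span 'often silently claimed every poet behind no argument' is the VP node built by VP → AdvP VP.
Its mother is the S built by S → NP VP.

S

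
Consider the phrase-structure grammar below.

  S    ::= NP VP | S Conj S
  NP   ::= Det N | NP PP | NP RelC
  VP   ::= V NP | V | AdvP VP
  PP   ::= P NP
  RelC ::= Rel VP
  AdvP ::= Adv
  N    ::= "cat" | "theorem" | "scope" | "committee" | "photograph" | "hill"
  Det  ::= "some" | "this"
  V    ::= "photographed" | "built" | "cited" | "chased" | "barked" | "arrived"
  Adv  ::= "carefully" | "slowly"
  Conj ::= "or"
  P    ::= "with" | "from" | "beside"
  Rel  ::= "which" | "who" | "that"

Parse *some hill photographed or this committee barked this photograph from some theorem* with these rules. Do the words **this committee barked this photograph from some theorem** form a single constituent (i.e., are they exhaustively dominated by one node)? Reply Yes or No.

Yes

[S [S [NP [Det some] [N hill]] [VP [V photographed]]] [Conj or] [S [NP [Det this] [N committee]] [VP [V barked] [NP [NP [Det this] [N photograph]] [PP [P from] [NP [Det some] [N theorem]]]]]]]
The words 'this committee barked this photograph from some theorem' are exhaustively dominated by a single S node (built by S → NP VP), so they form a constituent.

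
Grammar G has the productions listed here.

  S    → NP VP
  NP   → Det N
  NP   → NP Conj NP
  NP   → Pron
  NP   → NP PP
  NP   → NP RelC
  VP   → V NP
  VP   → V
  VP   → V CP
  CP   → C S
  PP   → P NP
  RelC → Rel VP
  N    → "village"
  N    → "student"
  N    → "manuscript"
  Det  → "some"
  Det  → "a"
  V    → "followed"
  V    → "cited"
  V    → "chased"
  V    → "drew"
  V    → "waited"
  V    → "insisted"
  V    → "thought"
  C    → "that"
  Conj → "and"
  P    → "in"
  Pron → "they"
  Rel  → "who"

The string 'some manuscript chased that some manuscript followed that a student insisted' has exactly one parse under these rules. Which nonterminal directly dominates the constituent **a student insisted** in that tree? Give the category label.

S
  NP
    Det: some
    N: manuscript
  VP
    V: chased
    CP
      C: that
      S
        NP
          Det: some
          N: manuscript
        VP
          V: followed
          CP
            C: that
            S
              NP
                Det: a
                N: student
              VP
                V: insisted
The span 'a student insisted' is the S node built by S → NP VP.
Its mother is the CP built by CP → C S.

CP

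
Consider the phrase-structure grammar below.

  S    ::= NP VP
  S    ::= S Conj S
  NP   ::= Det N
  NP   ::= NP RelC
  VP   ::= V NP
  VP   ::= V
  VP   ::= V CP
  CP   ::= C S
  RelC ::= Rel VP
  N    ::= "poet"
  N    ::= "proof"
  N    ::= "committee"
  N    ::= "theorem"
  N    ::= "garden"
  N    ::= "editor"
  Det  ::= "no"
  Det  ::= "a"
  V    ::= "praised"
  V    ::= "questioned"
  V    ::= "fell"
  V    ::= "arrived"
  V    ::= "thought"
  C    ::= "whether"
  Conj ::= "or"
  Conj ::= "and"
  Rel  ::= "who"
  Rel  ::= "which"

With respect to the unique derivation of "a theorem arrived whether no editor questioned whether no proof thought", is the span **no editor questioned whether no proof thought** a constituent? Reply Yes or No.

[S [NP [Det a] [N theorem]] [VP [V arrived] [CP [C whether] [S [NP [Det no] [N editor]] [VP [V questioned] [CP [C whether] [S [NP [Det no] [N proof]] [VP [V thought]]]]]]]]]
The words 'no editor questioned whether no proof thought' are exhaustively dominated by a single S node (built by S → NP VP), so they form a constituent.

Yes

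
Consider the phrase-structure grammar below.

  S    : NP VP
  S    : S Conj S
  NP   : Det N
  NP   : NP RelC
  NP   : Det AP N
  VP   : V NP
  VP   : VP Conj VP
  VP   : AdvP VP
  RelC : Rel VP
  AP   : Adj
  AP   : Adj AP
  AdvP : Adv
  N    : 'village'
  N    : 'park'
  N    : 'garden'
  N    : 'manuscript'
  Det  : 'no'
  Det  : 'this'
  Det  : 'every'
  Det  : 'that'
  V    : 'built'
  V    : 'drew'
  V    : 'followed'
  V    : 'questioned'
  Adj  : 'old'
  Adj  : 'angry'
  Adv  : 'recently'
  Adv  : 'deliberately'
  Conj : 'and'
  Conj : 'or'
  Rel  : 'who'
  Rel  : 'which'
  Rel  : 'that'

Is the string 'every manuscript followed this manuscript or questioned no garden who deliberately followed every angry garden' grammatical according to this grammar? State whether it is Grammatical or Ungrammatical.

[S [NP [Det every] [N manuscript]] [VP [VP [V followed] [NP [Det this] [N manuscript]]] [Conj or] [VP [V questioned] [NP [NP [Det no] [N garden]] [RelC [Rel who] [VP [AdvP [Adv deliberately]] [VP [V followed] [NP [Det every] [AP [Adj angry]] [N garden]]]]]]]]]
The bracketing above is licensed at every node by one of the given productions, with S at the root.

Grammatical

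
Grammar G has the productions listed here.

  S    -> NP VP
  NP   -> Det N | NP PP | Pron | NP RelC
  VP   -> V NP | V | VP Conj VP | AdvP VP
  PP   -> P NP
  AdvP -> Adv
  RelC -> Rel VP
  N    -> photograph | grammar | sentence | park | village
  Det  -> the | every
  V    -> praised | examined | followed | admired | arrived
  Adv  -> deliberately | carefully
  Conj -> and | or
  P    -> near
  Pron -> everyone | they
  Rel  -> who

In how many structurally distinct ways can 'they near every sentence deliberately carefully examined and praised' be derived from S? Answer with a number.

Two of the 3 distinct bracketings:
[S [NP [NP [Pron they]] [PP [P near] [NP [Det every] [N sentence]]]] [VP [VP [AdvP [Adv deliberately]] [VP [AdvP [Adv carefully]] [VP [V examined]]]] [Conj and] [VP [V praised]]]]
[S [NP [NP [Pron they]] [PP [P near] [NP [Det every] [N sentence]]]] [VP [AdvP [Adv deliberately]] [VP [VP [AdvP [Adv carefully]] [VP [V examined]]] [Conj and] [VP [V praised]]]]]
The trees differ in how a recursive rule is bracketed over the same span.

3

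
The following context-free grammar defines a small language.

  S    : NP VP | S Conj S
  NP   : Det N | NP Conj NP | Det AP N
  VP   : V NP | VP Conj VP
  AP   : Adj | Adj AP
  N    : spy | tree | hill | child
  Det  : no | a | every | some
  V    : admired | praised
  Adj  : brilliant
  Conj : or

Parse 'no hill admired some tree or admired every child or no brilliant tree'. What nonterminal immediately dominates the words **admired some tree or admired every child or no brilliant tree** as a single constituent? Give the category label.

VP

[S [NP [Det no] [N hill]] [VP [VP [V admired] [NP [Det some] [N tree]]] [Conj or] [VP [V admired] [NP [NP [Det every] [N child]] [Conj or] [NP [Det no] [AP [Adj brilliant]] [N tree]]]]]]
The span 'admired some tree or admired every child or no brilliant tree' is the VP node built by VP → VP Conj VP.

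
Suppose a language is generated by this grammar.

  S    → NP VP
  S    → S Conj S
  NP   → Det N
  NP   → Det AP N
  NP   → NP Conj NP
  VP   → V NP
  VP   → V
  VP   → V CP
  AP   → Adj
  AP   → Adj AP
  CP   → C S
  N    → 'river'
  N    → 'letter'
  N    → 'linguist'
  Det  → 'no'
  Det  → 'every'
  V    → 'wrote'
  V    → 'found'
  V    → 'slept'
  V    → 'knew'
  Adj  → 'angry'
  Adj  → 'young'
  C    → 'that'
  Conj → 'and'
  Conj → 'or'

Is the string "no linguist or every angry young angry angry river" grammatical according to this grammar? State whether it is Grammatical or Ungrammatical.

Ungrammatical

For S → NP VP, the only prefix that parses as NP is 'no linguist', but the remainder 'or every angry young angry angry river' is not a VP under these rules. The alternative S rule S → S Conj S likewise has no satisfying split.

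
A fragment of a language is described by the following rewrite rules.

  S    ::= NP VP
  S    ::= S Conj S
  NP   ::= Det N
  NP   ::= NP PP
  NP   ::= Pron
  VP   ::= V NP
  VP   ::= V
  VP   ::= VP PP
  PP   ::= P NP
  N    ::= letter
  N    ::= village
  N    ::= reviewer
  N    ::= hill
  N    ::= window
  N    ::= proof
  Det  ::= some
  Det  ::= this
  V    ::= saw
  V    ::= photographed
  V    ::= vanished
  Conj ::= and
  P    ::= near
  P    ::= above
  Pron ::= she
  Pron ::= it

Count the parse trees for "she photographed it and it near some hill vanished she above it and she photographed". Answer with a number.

4

Two of the 4 distinct bracketings:
[S [S [NP [Pron she]] [VP [V photographed] [NP [Pron it]]]] [Conj and] [S [S [NP [NP [Pron it]] [PP [P near] [NP [Det some] [N hill]]]] [VP [V vanished] [NP [NP [Pron she]] [PP [P above] [NP [Pron it]]]]]] [Conj and] [S [NP [Pron she]] [VP [V photographed]]]]]
[S [S [NP [Pron she]] [VP [V photographed] [NP [Pron it]]]] [Conj and] [S [S [NP [NP [Pron it]] [PP [P near] [NP [Det some] [N hill]]]] [VP [VP [V vanished] [NP [Pron she]]] [PP [P above] [NP [Pron it]]]]] [Conj and] [S [NP [Pron she]] [VP [V photographed]]]]]
The difference turns on whether VP → VP PP is used at the relevant span, versus an alternative expansion of VP.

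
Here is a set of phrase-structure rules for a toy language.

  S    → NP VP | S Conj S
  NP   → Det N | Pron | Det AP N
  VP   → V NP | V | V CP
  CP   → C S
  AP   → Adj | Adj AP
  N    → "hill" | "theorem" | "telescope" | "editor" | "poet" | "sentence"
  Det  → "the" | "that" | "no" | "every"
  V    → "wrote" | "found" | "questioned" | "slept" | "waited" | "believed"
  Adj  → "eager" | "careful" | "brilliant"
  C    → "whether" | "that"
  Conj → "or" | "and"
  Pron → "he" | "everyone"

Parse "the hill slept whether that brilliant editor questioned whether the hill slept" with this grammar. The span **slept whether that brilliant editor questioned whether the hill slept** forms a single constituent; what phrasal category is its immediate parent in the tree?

S

[S [NP [Det the] [N hill]] [VP [V slept] [CP [C whether] [S [NP [Det that] [AP [Adj brilliant]] [N editor]] [VP [V questioned] [CP [C whether] [S [NP [Det the] [N hill]] [VP [V slept]]]]]]]]]
The span 'slept whether that brilliant editor questioned whether the hill slept' is the VP node built by VP → V CP.
Its mother is the S built by S → NP VP.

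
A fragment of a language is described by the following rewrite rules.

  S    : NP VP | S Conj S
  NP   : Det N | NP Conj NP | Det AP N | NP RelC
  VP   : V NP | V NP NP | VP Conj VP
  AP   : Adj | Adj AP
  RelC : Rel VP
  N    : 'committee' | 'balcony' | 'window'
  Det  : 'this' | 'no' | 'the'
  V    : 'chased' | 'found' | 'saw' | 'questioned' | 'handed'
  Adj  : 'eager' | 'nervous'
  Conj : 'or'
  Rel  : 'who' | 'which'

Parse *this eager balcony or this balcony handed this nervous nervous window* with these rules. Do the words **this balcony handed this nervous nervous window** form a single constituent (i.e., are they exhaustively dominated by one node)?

[S [NP [NP [Det this] [AP [Adj eager]] [N balcony]] [Conj or] [NP [Det this] [N balcony]]] [VP [V handed] [NP [Det this] [AP [Adj nervous] [AP [Adj nervous]]] [N window]]]]
The smallest constituent containing 'this balcony handed this nervous nervous window' is the S spanning 'this eager balcony or this balcony handed this nervous nervous window'; no single node in the tree dominates exactly the given words.

No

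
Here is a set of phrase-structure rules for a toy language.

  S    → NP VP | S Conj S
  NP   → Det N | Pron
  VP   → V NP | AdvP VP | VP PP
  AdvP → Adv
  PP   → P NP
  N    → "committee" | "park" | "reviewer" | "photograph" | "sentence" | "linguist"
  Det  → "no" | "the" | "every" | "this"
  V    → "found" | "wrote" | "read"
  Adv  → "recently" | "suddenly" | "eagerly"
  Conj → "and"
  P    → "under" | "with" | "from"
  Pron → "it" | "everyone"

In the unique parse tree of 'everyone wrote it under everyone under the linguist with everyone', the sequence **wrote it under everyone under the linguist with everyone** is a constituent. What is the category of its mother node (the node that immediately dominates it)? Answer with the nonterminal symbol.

S
  NP
    Pron: everyone
  VP
    VP
      VP
        VP
          V: wrote
          NP
            Pron: it
        PP
          P: under
          NP
            Pron: everyone
      PP
        P: under
        NP
          Det: the
          N: linguist
    PP
      P: with
      NP
        Pron: everyone
The span 'wrote it under everyone under the linguist with everyone' is the VP node built by VP → VP PP.
Its mother is the S built by S → NP VP.

S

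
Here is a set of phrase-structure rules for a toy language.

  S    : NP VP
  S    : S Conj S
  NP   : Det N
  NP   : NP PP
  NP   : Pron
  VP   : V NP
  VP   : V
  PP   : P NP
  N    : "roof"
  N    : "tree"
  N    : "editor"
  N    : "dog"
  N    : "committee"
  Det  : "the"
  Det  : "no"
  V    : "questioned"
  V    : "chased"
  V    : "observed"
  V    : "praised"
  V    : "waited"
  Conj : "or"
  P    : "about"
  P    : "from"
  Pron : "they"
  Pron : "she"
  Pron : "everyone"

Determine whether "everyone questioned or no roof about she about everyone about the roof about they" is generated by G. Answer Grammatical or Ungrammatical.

Ungrammatical

For S → NP VP, the only prefix that parses as NP is 'everyone', but the remainder 'questioned or no roof about she about everyone about the roof about they' is not a VP under these rules. The alternative S rule S → S Conj S likewise has no satisfying split.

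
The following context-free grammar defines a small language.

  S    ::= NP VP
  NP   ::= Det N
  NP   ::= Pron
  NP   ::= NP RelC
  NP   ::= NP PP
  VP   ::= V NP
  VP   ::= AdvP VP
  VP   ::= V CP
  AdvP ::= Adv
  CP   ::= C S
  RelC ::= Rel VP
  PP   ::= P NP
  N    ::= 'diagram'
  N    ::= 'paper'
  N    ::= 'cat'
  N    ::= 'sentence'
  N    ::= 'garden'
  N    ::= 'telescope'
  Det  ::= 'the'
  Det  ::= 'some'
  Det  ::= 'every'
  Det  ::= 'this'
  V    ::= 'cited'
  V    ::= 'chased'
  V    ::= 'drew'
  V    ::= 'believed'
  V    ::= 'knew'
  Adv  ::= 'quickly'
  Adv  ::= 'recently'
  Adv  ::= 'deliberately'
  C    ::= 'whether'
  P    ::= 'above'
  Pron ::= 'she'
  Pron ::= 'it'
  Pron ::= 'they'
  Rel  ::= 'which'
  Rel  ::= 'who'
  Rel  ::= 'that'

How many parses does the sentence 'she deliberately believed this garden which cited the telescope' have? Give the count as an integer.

[S [NP [Pron she]] [VP [AdvP [Adv deliberately]] [VP [V believed] [NP [NP [Det this] [N garden]] [RelC [Rel which] [VP [V cited] [NP [Det the] [N telescope]]]]]]]]
No rule offers an alternative attachment or grouping for any span, so this is the only derivation.

1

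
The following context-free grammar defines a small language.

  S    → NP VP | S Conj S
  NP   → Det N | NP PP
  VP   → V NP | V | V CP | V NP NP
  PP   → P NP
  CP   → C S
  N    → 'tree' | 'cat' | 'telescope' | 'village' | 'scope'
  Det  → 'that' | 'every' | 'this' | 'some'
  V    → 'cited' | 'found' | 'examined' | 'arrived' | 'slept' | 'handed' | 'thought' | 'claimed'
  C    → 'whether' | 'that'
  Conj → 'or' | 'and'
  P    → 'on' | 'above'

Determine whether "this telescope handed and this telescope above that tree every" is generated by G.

Ungrammatical

For S → NP VP, the only prefix that parses as NP is 'this telescope', but the remainder 'handed and this telescope above that tree every' is not a VP under these rules. The alternative S rule S → S Conj S likewise has no satisfying split.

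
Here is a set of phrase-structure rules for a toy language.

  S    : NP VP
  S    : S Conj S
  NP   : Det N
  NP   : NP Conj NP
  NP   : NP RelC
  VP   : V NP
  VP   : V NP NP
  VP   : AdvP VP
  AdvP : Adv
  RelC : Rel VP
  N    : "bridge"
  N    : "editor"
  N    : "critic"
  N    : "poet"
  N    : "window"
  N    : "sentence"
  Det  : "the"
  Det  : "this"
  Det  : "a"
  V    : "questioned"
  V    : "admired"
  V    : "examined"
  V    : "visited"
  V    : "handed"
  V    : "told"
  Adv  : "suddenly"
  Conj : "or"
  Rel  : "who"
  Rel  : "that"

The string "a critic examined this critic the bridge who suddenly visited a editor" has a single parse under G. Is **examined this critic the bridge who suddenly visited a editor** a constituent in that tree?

Yes

[S [NP [Det a] [N critic]] [VP [V examined] [NP [Det this] [N critic]] [NP [NP [Det the] [N bridge]] [RelC [Rel who] [VP [AdvP [Adv suddenly]] [VP [V visited] [NP [Det a] [N editor]]]]]]]]
The words 'examined this critic the bridge who suddenly visited a editor' are exhaustively dominated by a single VP node (built by VP → V NP NP), so they form a constituent.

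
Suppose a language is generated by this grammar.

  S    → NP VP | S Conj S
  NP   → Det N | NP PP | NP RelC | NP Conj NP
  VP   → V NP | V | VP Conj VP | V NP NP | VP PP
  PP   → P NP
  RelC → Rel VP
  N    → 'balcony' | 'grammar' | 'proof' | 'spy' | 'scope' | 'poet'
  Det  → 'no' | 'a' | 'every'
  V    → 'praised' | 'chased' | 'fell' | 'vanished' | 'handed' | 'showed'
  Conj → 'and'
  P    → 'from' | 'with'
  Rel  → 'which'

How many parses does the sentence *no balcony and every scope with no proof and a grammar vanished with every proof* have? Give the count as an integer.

5

Two of the 5 distinct bracketings:
[S [NP [NP [NP [Det no] [N balcony]] [Conj and] [NP [Det every] [N scope]]] [PP [P with] [NP [NP [Det no] [N proof]] [Conj and] [NP [Det a] [N grammar]]]]] [VP [VP [V vanished]] [PP [P with] [NP [Det every] [N proof]]]]]
[S [NP [NP [Det no] [N balcony]] [Conj and] [NP [NP [Det every] [N scope]] [PP [P with] [NP [NP [Det no] [N proof]] [Conj and] [NP [Det a] [N grammar]]]]]] [VP [VP [V vanished]] [PP [P with] [NP [Det every] [N proof]]]]]
The trees differ in how a recursive rule is bracketed over the same span.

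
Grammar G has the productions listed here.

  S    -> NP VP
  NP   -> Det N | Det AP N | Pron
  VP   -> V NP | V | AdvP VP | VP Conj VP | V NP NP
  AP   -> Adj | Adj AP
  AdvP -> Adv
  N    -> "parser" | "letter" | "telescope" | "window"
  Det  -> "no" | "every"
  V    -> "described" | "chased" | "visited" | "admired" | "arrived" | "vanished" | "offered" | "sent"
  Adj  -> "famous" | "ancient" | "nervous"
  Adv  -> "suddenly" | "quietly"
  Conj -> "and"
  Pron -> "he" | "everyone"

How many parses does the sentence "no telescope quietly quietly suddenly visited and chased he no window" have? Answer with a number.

4

Two of the 4 distinct bracketings:
[S [NP [Det no] [N telescope]] [VP [AdvP [Adv quietly]] [VP [AdvP [Adv quietly]] [VP [AdvP [Adv suddenly]] [VP [VP [V visited]] [Conj and] [VP [V chased] [NP [Pron he]] [NP [Det no] [N window]]]]]]]]
[S [NP [Det no] [N telescope]] [VP [AdvP [Adv quietly]] [VP [AdvP [Adv quietly]] [VP [VP [AdvP [Adv suddenly]] [VP [V visited]]] [Conj and] [VP [V chased] [NP [Pron he]] [NP [Det no] [N window]]]]]]]
The trees differ in how a recursive rule is bracketed over the same span.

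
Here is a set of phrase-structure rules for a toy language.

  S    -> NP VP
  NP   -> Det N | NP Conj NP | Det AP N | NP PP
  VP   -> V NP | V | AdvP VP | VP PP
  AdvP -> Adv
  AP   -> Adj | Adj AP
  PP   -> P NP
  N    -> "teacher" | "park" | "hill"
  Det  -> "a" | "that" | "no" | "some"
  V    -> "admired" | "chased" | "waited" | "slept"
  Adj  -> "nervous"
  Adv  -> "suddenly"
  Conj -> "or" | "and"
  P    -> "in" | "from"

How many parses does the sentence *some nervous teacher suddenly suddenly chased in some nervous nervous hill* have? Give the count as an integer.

3

Two of the 3 distinct bracketings:
[S [NP [Det some] [AP [Adj nervous]] [N teacher]] [VP [AdvP [Adv suddenly]] [VP [AdvP [Adv suddenly]] [VP [VP [V chased]] [PP [P in] [NP [Det some] [AP [Adj nervous] [AP [Adj nervous]]] [N hill]]]]]]]
[S [NP [Det some] [AP [Adj nervous]] [N teacher]] [VP [AdvP [Adv suddenly]] [VP [VP [AdvP [Adv suddenly]] [VP [V chased]]] [PP [P in] [NP [Det some] [AP [Adj nervous] [AP [Adj nervous]]] [N hill]]]]]]
The trees differ in how a recursive rule is bracketed over the same span.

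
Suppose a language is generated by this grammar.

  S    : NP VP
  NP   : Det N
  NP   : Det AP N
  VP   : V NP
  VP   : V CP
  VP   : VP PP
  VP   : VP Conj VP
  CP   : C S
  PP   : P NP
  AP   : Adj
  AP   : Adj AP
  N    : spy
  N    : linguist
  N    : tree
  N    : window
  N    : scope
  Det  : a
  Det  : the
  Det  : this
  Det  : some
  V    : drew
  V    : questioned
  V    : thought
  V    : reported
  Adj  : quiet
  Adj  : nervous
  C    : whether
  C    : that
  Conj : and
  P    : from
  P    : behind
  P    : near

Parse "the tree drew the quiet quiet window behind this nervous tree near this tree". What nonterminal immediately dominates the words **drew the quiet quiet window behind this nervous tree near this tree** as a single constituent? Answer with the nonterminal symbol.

[S [NP [Det the] [N tree]] [VP [VP [VP [V drew] [NP [Det the] [AP [Adj quiet] [AP [Adj quiet]]] [N window]]] [PP [P behind] [NP [Det this] [AP [Adj nervous]] [N tree]]]] [PP [P near] [NP [Det this] [N tree]]]]]
The span 'drew the quiet quiet window behind this nervous tree near this tree' is the VP node built by VP → VP PP.

VP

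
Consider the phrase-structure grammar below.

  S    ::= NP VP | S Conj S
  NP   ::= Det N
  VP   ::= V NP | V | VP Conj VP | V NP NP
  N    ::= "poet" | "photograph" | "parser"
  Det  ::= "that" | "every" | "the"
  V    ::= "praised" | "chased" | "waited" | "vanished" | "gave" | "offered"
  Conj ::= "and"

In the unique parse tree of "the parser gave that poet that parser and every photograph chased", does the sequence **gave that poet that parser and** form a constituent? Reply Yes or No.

[S [S [NP [Det the] [N parser]] [VP [V gave] [NP [Det that] [N poet]] [NP [Det that] [N parser]]]] [Conj and] [S [NP [Det every] [N photograph]] [VP [V chased]]]]
The smallest constituent containing 'gave that poet that parser and' is the S spanning 'the parser gave that poet that parser and every photograph chased'; no single node in the tree dominates exactly the given words.

No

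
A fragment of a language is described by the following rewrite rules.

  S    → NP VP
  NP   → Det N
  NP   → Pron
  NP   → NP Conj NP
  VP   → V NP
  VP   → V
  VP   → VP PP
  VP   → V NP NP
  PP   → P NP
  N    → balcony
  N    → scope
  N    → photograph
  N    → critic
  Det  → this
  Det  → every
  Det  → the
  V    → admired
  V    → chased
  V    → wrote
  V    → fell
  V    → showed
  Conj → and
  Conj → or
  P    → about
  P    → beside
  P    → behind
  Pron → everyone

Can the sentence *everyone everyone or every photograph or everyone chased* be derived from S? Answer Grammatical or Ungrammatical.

Ungrammatical

For S → NP VP, the only prefix that parses as NP is 'everyone', but the remainder 'everyone or every photograph or everyone chased' is not a VP under these rules.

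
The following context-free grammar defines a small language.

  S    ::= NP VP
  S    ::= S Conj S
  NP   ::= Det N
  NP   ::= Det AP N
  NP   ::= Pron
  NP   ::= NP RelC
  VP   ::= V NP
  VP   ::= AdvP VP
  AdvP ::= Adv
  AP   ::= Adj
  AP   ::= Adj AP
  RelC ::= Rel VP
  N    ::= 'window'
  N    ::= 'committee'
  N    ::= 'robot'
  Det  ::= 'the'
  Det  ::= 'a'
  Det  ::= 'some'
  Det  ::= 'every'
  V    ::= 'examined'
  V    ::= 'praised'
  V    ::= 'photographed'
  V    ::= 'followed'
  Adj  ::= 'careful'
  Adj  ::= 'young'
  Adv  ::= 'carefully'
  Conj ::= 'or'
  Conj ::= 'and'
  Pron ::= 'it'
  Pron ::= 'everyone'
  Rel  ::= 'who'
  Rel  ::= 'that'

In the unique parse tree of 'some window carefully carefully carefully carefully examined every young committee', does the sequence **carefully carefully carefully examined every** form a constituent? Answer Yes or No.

No

[S [NP [Det some] [N window]] [VP [AdvP [Adv carefully]] [VP [AdvP [Adv carefully]] [VP [AdvP [Adv carefully]] [VP [AdvP [Adv carefully]] [VP [V examined] [NP [Det every] [AP [Adj young]] [N committee]]]]]]]]
The smallest constituent containing 'carefully carefully carefully examined every' is the VP spanning 'carefully carefully carefully examined every young committee'; no single node in the tree dominates exactly the given words.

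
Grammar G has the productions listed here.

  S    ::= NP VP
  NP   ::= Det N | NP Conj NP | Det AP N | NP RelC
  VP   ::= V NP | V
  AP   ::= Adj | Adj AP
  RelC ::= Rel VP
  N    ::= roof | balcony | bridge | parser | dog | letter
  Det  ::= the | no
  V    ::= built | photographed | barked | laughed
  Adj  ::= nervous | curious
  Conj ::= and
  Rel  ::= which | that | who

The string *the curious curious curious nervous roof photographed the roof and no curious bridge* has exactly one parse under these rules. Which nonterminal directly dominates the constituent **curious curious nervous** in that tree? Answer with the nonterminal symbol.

AP

S
  NP
    Det: the
    AP
      Adj: curious
      AP
        Adj: curious
        AP
          Adj: curious
          AP
            Adj: nervous
    N: roof
  VP
    V: photographed
    NP
      NP
        Det: the
        N: roof
      Conj: and
      NP
        Det: no
        AP
          Adj: curious
        N: bridge
The span 'curious curious nervous' is the AP node built by AP → Adj AP.
Its mother is the AP built by AP → Adj AP.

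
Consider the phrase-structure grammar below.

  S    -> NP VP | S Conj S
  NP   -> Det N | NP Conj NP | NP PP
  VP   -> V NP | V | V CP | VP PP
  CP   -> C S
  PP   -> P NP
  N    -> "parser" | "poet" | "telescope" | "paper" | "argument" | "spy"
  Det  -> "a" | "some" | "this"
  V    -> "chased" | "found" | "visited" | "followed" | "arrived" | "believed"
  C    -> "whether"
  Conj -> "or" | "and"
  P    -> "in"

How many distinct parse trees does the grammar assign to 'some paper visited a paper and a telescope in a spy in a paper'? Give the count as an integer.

9

Two of the 9 distinct bracketings:
[S [NP [Det some] [N paper]] [VP [V visited] [NP [NP [Det a] [N paper]] [Conj and] [NP [NP [Det a] [N telescope]] [PP [P in] [NP [NP [Det a] [N spy]] [PP [P in] [NP [Det a] [N paper]]]]]]]]]
[S [NP [Det some] [N paper]] [VP [V visited] [NP [NP [Det a] [N paper]] [Conj and] [NP [NP [NP [Det a] [N telescope]] [PP [P in] [NP [Det a] [N spy]]]] [PP [P in] [NP [Det a] [N paper]]]]]]]
The trees differ in how a recursive rule is bracketed over the same span.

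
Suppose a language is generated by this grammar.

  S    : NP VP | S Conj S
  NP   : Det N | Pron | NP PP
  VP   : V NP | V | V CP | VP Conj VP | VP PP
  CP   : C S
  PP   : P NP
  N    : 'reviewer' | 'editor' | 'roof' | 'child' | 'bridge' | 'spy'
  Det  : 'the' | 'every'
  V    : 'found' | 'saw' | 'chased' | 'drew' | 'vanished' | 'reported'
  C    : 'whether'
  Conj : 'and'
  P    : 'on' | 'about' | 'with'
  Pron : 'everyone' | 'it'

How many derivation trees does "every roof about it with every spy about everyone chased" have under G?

Two of the 5 distinct bracketings:
[S [NP [NP [Det every] [N roof]] [PP [P about] [NP [NP [Pron it]] [PP [P with] [NP [NP [Det every] [N spy]] [PP [P about] [NP [Pron everyone]]]]]]]] [VP [V chased]]]
[S [NP [NP [Det every] [N roof]] [PP [P about] [NP [NP [NP [Pron it]] [PP [P with] [NP [Det every] [N spy]]]] [PP [P about] [NP [Pron everyone]]]]]] [VP [V chased]]]
The trees differ in how a recursive rule is bracketed over the same span.

5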